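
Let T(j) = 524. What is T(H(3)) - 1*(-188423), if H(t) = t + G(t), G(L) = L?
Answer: 188947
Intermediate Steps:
H(t) = 2*t (H(t) = t + t = 2*t)
T(H(3)) - 1*(-188423) = 524 - 1*(-188423) = 524 + 188423 = 188947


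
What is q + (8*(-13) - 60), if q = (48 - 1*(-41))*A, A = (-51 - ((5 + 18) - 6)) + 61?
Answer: -787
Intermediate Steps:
A = -7 (A = (-51 - (23 - 6)) + 61 = (-51 - 1*17) + 61 = (-51 - 17) + 61 = -68 + 61 = -7)
q = -623 (q = (48 - 1*(-41))*(-7) = (48 + 41)*(-7) = 89*(-7) = -623)
q + (8*(-13) - 60) = -623 + (8*(-13) - 60) = -623 + (-104 - 60) = -623 - 164 = -787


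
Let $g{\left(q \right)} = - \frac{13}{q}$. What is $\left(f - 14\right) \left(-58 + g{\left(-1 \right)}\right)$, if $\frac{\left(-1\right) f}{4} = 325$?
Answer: $59130$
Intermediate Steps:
$f = -1300$ ($f = \left(-4\right) 325 = -1300$)
$\left(f - 14\right) \left(-58 + g{\left(-1 \right)}\right) = \left(-1300 - 14\right) \left(-58 - \frac{13}{-1}\right) = - 1314 \left(-58 - -13\right) = - 1314 \left(-58 + 13\right) = \left(-1314\right) \left(-45\right) = 59130$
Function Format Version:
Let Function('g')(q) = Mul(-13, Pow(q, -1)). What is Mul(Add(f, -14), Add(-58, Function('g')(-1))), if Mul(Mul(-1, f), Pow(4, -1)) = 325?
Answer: 59130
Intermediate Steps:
f = -1300 (f = Mul(-4, 325) = -1300)
Mul(Add(f, -14), Add(-58, Function('g')(-1))) = Mul(Add(-1300, -14), Add(-58, Mul(-13, Pow(-1, -1)))) = Mul(-1314, Add(-58, Mul(-13, -1))) = Mul(-1314, Add(-58, 13)) = Mul(-1314, -45) = 59130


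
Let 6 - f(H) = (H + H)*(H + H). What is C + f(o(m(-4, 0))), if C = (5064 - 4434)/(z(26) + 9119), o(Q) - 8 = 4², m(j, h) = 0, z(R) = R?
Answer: -4202916/1829 ≈ -2297.9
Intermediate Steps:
o(Q) = 24 (o(Q) = 8 + 4² = 8 + 16 = 24)
f(H) = 6 - 4*H² (f(H) = 6 - (H + H)*(H + H) = 6 - 2*H*2*H = 6 - 4*H²)
C = 126/1829 (C = (5064 - 4434)/(26 + 9119) = 630/9145 = 630*(1/9145) = 126/1829 ≈ 0.068890)
C + f(o(m(-4, 0))) = 126/1829 + (6 - 4*24²) = 126/1829 + (6 - 4*576) = 126/1829 + (6 - 2304) = 126/1829 - 2298 = -4202916/1829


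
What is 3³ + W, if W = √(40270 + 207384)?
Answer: 27 + √247654 ≈ 524.65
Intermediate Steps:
W = √247654 ≈ 497.65
3³ + W = 3³ + √247654 = 27 + √247654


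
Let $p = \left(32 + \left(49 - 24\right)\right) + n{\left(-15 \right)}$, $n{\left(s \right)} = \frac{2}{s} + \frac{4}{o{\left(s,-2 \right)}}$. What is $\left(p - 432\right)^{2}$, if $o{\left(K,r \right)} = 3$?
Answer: $\frac{3493161}{25} \approx 1.3973 \cdot 10^{5}$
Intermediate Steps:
$n{\left(s \right)} = \frac{4}{3} + \frac{2}{s}$ ($n{\left(s \right)} = \frac{2}{s} + \frac{4}{3} = \frac{4}{3} + \frac{2}{s}$)
$p = \frac{291}{5}$ ($p = \left(32 + \left(49 - 24\right)\right) + \left(\frac{4}{3} + \frac{2}{-15}\right) = \left(32 + \left(49 - 24\right)\right) + \left(\frac{4}{3} + 2 \left(- \frac{1}{15}\right)\right) = \left(32 + 25\right) + \left(\frac{4}{3} - \frac{2}{15}\right) = 57 + \frac{6}{5} = \frac{291}{5} \approx 58.2$)
$\left(p - 432\right)^{2} = \left(\frac{291}{5} - 432\right)^{2} = \left(- \frac{1869}{5}\right)^{2} = \frac{3493161}{25}$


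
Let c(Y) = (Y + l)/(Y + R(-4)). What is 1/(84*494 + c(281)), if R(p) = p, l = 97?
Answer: 277/11494770 ≈ 2.4098e-5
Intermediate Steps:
c(Y) = (97 + Y)/(-4 + Y) (c(Y) = (Y + 97)/(Y - 4) = (97 + Y)/(-4 + Y))
1/(84*494 + c(281)) = 1/(84*494 + (97 + 281)/(-4 + 281)) = 1/(41496 + 378/277) = 1/(11494770/277) = 277/11494770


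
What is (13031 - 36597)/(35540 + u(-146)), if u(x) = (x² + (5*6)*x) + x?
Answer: -11783/26165 ≈ -0.45033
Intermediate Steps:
u(x) = x² + 31*x (u(x) = (x² + 30*x) + x = x² + 31*x)
(13031 - 36597)/(35540 + u(-146)) = (13031 - 36597)/(35540 - 146*(31 - 146)) = -23566/(35540 - 146*(-115)) = -23566/(35540 + 16790) = -23566/52330 = -23566*1/52330 = -11783/26165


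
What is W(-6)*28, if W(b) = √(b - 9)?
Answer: 28*I*√15 ≈ 108.44*I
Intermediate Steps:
W(b) = √(-9 + b)
W(-6)*28 = √(-9 - 6)*28 = √(-15)*28 = (I*√15)*28 = 28*I*√15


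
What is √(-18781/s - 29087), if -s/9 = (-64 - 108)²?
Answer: I*√7744569491/516 ≈ 170.55*I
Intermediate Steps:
s = -266256 (s = -9*(-64 - 108)² = -9*(-172)² = -9*29584 = -266256)
√(-18781/s - 29087) = √(-18781/(-266256) - 29087) = √(-18781*(-1/266256) - 29087) = √(18781/266256 - 29087) = √(-7744569491/266256) = I*√7744569491/516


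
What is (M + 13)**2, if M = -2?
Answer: 121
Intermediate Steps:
(M + 13)**2 = (-2 + 13)**2 = 11**2 = 121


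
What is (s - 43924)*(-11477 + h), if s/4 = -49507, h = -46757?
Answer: 14089832768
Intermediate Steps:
s = -198028 (s = 4*(-49507) = -198028)
(s - 43924)*(-11477 + h) = (-198028 - 43924)*(-11477 - 46757) = -241952*(-58234) = 14089832768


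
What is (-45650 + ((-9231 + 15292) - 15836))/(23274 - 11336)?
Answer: -55425/11938 ≈ -4.6427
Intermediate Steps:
(-45650 + ((-9231 + 15292) - 15836))/(23274 - 11336) = (-45650 + (6061 - 15836))/11938 = (-45650 - 9775)*(1/11938) = -55425*1/11938 = -55425/11938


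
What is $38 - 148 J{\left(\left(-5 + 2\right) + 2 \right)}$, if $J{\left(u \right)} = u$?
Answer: $186$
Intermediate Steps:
$38 - 148 J{\left(\left(-5 + 2\right) + 2 \right)} = 38 - 148 \left(\left(-5 + 2\right) + 2\right) = 38 - 148 \left(-3 + 2\right) = 38 - -148 = 38 + 148 = 186$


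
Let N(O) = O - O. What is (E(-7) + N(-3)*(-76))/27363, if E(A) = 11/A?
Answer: -11/191541 ≈ -5.7429e-5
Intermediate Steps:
N(O) = 0
(E(-7) + N(-3)*(-76))/27363 = (11/(-7) + 0*(-76))/27363 = (11*(-⅐) + 0)*(1/27363) = (-11/7 + 0)*(1/27363) = -11/7*1/27363 = -11/191541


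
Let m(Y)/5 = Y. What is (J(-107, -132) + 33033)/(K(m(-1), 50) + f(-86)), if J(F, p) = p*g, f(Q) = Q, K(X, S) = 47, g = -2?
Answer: -11099/13 ≈ -853.77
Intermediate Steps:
m(Y) = 5*Y
J(F, p) = -2*p (J(F, p) = p*(-2) = -2*p)
(J(-107, -132) + 33033)/(K(m(-1), 50) + f(-86)) = (-2*(-132) + 33033)/(47 - 86) = (264 + 33033)/(-39) = 33297*(-1/39) = -11099/13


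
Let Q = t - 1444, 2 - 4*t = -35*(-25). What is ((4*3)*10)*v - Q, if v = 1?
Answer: 7129/4 ≈ 1782.3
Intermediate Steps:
t = -873/4 (t = 1/2 - (-35)*(-25)/4 = 1/2 - 1/4*875 = 1/2 - 875/4 = -873/4 ≈ -218.25)
Q = -6649/4 (Q = -873/4 - 1444 = -6649/4 ≈ -1662.3)
((4*3)*10)*v - Q = ((4*3)*10)*1 - 1*(-6649/4) = (12*10)*1 + 6649/4 = 120*1 + 6649/4 = 120 + 6649/4 = 7129/4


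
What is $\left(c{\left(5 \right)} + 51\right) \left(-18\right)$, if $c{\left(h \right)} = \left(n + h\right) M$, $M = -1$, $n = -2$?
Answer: $-864$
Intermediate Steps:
$c{\left(h \right)} = 2 - h$ ($c{\left(h \right)} = \left(-2 + h\right) \left(-1\right) = 2 - h$)
$\left(c{\left(5 \right)} + 51\right) \left(-18\right) = \left(\left(2 - 5\right) + 51\right) \left(-18\right) = \left(-3 + 51\right) \left(-18\right) = 48 \left(-18\right) = -864$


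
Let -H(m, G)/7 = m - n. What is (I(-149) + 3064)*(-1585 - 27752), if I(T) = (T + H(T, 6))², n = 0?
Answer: -23537075100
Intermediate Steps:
H(m, G) = -7*m (H(m, G) = -7*(m - 1*0) = -7*(m + 0) = -7*m)
I(T) = 36*T² (I(T) = (T - 7*T)² = (-6*T)² = 36*T²)
(I(-149) + 3064)*(-1585 - 27752) = (36*(-149)² + 3064)*(-1585 - 27752) = (36*22201 + 3064)*(-29337) = (799236 + 3064)*(-29337) = 802300*(-29337) = -23537075100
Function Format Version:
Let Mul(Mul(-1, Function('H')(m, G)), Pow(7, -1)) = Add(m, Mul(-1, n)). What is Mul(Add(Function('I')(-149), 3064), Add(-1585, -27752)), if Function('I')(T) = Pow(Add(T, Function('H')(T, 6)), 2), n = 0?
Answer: -23537075100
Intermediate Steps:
Function('H')(m, G) = Mul(-7, m) (Function('H')(m, G) = Mul(-7, Add(m, Mul(-1, 0))) = Mul(-7, Add(m, 0)) = Mul(-7, m))
Function('I')(T) = Mul(36, Pow(T, 2)) (Function('I')(T) = Pow(Add(T, Mul(-7, T)), 2) = Pow(Mul(-6, T), 2) = Mul(36, Pow(T, 2)))
Mul(Add(Function('I')(-149), 3064), Add(-1585, -27752)) = Mul(Add(Mul(36, Pow(-149, 2)), 3064), Add(-1585, -27752)) = Mul(Add(Mul(36, 22201), 3064), -29337) = Mul(Add(799236, 3064), -29337) = Mul(802300, -29337) = -23537075100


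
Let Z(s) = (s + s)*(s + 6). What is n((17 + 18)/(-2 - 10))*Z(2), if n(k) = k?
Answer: -280/3 ≈ -93.333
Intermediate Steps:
Z(s) = 2*s*(6 + s) (Z(s) = (2*s)*(6 + s) = 2*s*(6 + s))
n((17 + 18)/(-2 - 10))*Z(2) = ((17 + 18)/(-2 - 10))*(2*2*(6 + 2)) = (35/(-12))*(2*2*8) = (35*(-1/12))*32 = -35/12*32 = -280/3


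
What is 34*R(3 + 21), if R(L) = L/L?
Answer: 34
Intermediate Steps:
R(L) = 1
34*R(3 + 21) = 34*1 = 34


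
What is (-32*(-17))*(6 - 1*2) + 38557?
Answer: 40733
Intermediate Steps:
(-32*(-17))*(6 - 1*2) + 38557 = 544*(6 - 2) + 38557 = 544*4 + 38557 = 2176 + 38557 = 40733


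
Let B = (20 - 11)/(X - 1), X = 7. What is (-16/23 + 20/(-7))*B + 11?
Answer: 913/161 ≈ 5.6708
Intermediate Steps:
B = 3/2 (B = (20 - 11)/(7 - 1) = 9/6 = 9*(⅙) = 3/2 ≈ 1.5000)
(-16/23 + 20/(-7))*B + 11 = (-16/23 + 20/(-7))*(3/2) + 11 = (-16*1/23 + 20*(-⅐))*(3/2) + 11 = (-16/23 - 20/7)*(3/2) + 11 = -572/161*3/2 + 11 = -858/161 + 11 = 913/161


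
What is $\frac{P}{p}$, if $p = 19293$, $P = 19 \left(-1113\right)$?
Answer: $- \frac{7049}{6431} \approx -1.0961$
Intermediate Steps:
$P = -21147$
$\frac{P}{p} = - \frac{21147}{19293} = \left(-21147\right) \frac{1}{19293} = - \frac{7049}{6431}$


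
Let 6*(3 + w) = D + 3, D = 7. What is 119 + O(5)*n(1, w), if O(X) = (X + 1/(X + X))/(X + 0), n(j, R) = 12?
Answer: 3281/25 ≈ 131.24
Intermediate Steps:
w = -4/3 (w = -3 + (7 + 3)/6 = -3 + (⅙)*10 = -3 + 5/3 = -4/3 ≈ -1.3333)
O(X) = (X + 1/(2*X))/X
119 + O(5)*n(1, w) = 119 + (1 + (½)/5²)*12 = 119 + (1 + (½)*(1/25))*12 = 119 + (1 + 1/50)*12 = 119 + (51/50)*12 = 119 + 306/25 = 3281/25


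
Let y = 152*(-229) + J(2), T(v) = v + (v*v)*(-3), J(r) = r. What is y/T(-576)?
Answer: 5801/165984 ≈ 0.034949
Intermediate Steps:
T(v) = v - 3*v**2 (T(v) = v + v**2*(-3) = v - 3*v**2)
y = -34806 (y = 152*(-229) + 2 = -34808 + 2 = -34806)
y/T(-576) = -34806*(-1/(576*(1 - 3*(-576)))) = -34806*(-1/(576*(1 + 1728))) = -34806/((-576*1729)) = -34806/(-995904) = -34806*(-1/995904) = 5801/165984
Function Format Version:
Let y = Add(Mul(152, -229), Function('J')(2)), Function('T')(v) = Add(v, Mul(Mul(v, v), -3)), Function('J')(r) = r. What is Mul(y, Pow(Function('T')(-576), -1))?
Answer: Rational(5801, 165984) ≈ 0.034949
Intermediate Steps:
Function('T')(v) = Add(v, Mul(-3, Pow(v, 2))) (Function('T')(v) = Add(v, Mul(Pow(v, 2), -3)) = Add(v, Mul(-3, Pow(v, 2))))
y = -34806 (y = Add(Mul(152, -229), 2) = Add(-34808, 2) = -34806)
Mul(y, Pow(Function('T')(-576), -1)) = Mul(-34806, Pow(Mul(-576, Add(1, Mul(-3, -576))), -1)) = Mul(-34806, Pow(Mul(-576, Add(1, 1728)), -1)) = Mul(-34806, Pow(Mul(-576, 1729), -1)) = Mul(-34806, Pow(-995904, -1)) = Mul(-34806, Rational(-1, 995904)) = Rational(5801, 165984)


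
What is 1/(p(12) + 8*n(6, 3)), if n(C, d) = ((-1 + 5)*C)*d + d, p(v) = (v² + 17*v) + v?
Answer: 1/960 ≈ 0.0010417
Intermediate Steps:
p(v) = v² + 18*v
n(C, d) = d + 4*C*d (n(C, d) = (4*C)*d + d = 4*C*d + d = d + 4*C*d)
1/(p(12) + 8*n(6, 3)) = 1/(12*(18 + 12) + 8*(3*(1 + 4*6))) = 1/(12*30 + 8*(3*(1 + 24))) = 1/(360 + 8*(3*25)) = 1/(360 + 8*75) = 1/(360 + 600) = 1/960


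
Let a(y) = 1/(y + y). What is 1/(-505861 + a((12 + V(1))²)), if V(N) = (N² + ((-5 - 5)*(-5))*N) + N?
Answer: -8192/4144013311 ≈ -1.9768e-6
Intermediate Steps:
V(N) = N² + 51*N (V(N) = (N² + (-10*(-5))*N) + N = (N² + 50*N) + N = N² + 51*N)
a(y) = 1/(2*y)
1/(-505861 + a((12 + V(1))²)) = 1/(-505861 + 1/(2*((12 + 1*(51 + 1))²))) = 1/(-505861 + 1/(2*((12 + 1*52)²))) = 1/(-505861 + 1/(2*((12 + 52)²))) = 1/(-505861 + 1/(2*(64²))) = 1/(-505861 + (½)/4096) = 1/(-505861 + (½)*(1/4096)) = 1/(-505861 + 1/8192) = 1/(-4144013311/8192) = -8192/4144013311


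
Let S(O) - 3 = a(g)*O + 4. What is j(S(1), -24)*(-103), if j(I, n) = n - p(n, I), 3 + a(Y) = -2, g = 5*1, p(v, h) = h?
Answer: 2678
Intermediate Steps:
g = 5
a(Y) = -5 (a(Y) = -3 - 2 = -5)
S(O) = 7 - 5*O (S(O) = 3 + (-5*O + 4) = 3 + (4 - 5*O) = 7 - 5*O)
j(I, n) = n - I
j(S(1), -24)*(-103) = (-24 - (7 - 5*1))*(-103) = (-24 - (7 - 5))*(-103) = (-24 - 1*2)*(-103) = (-24 - 2)*(-103) = -26*(-103) = 2678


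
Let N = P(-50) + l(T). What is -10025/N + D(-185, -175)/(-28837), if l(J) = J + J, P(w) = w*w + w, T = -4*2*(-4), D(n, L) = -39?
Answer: -288992879/72496218 ≈ -3.9863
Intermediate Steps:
T = 32 (T = -8*(-4) = 32)
P(w) = w + w² (P(w) = w² + w = w + w²)
l(J) = 2*J
N = 2514 (N = -50*(1 - 50) + 2*32 = -50*(-49) + 64 = 2450 + 64 = 2514)
-10025/N + D(-185, -175)/(-28837) = -10025/2514 - 39/(-28837) = -10025*1/2514 - 39*(-1/28837) = -10025/2514 + 39/28837 = -288992879/72496218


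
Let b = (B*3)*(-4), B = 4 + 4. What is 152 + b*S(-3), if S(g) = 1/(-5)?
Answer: 856/5 ≈ 171.20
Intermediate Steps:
B = 8
S(g) = -1/5 (S(g) = 1*(-1/5) = -1/5)
b = -96 (b = (8*3)*(-4) = 24*(-4) = -96)
152 + b*S(-3) = 152 - 96*(-1/5) = 152 + 96/5 = 856/5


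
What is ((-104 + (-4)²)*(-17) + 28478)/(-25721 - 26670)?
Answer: -29974/52391 ≈ -0.57212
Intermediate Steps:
((-104 + (-4)²)*(-17) + 28478)/(-25721 - 26670) = ((-104 + 16)*(-17) + 28478)/(-52391) = (-88*(-17) + 28478)*(-1/52391) = (1496 + 28478)*(-1/52391) = 29974*(-1/52391) = -29974/52391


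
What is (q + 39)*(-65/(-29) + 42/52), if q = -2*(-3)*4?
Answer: 144837/754 ≈ 192.09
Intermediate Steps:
q = 24 (q = 6*4 = 24)
(q + 39)*(-65/(-29) + 42/52) = (24 + 39)*(-65/(-29) + 42/52) = 63*(-65*(-1/29) + 42*(1/52)) = 63*(65/29 + 21/26) = 63*(2299/754) = 144837/754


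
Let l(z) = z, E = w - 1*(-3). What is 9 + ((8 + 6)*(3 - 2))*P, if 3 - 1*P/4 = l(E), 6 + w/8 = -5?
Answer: 4937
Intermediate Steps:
w = -88 (w = -48 + 8*(-5) = -48 - 40 = -88)
E = -85 (E = -88 - 1*(-3) = -88 + 3 = -85)
P = 352 (P = 12 - 4*(-85) = 12 + 340 = 352)
9 + ((8 + 6)*(3 - 2))*P = 9 + ((8 + 6)*(3 - 2))*352 = 9 + (14*1)*352 = 9 + 14*352 = 9 + 4928 = 4937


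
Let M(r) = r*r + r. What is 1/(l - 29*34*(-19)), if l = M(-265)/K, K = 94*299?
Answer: 14053/263303882 ≈ 5.3372e-5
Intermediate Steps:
K = 28106
M(r) = r + r² (M(r) = r² + r = r + r²)
l = 34980/14053 (l = -265*(1 - 265)/28106 = -265*(-264)*(1/28106) = 69960*(1/28106) = 34980/14053 ≈ 2.4891)
1/(l - 29*34*(-19)) = 1/(34980/14053 - 29*34*(-19)) = 1/(34980/14053 - 986*(-19)) = 1/(34980/14053 + 18734) = 1/(263303882/14053) = 14053/263303882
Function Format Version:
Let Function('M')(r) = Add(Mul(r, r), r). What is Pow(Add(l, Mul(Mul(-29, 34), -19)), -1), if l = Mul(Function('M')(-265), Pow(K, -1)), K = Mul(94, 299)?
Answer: Rational(14053, 263303882) ≈ 5.3372e-5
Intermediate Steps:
K = 28106
Function('M')(r) = Add(r, Pow(r, 2)) (Function('M')(r) = Add(Pow(r, 2), r) = Add(r, Pow(r, 2)))
l = Rational(34980, 14053) (l = Mul(Mul(-265, Add(1, -265)), Pow(28106, -1)) = Mul(Mul(-265, -264), Rational(1, 28106)) = Mul(69960, Rational(1, 28106)) = Rational(34980, 14053) ≈ 2.4891)
Pow(Add(l, Mul(Mul(-29, 34), -19)), -1) = Pow(Add(Rational(34980, 14053), Mul(Mul(-29, 34), -19)), -1) = Pow(Add(Rational(34980, 14053), Mul(-986, -19)), -1) = Pow(Add(Rational(34980, 14053), 18734), -1) = Pow(Rational(263303882, 14053), -1) = Rational(14053, 263303882)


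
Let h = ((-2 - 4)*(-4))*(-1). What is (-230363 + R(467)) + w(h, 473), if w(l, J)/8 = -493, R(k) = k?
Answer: -233840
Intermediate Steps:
h = -24 (h = -6*(-4)*(-1) = 24*(-1) = -24)
w(l, J) = -3944 (w(l, J) = 8*(-493) = -3944)
(-230363 + R(467)) + w(h, 473) = (-230363 + 467) - 3944 = -229896 - 3944 = -233840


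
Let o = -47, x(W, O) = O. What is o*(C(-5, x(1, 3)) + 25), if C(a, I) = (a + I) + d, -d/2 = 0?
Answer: -1081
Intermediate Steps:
d = 0 (d = -2*0 = 0)
C(a, I) = I + a (C(a, I) = (a + I) + 0 = (I + a) + 0 = I + a)
o*(C(-5, x(1, 3)) + 25) = -47*((3 - 5) + 25) = -47*(-2 + 25) = -47*23 = -1081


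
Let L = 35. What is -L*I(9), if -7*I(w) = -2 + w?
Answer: 35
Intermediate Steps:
I(w) = 2/7 - w/7 (I(w) = -(-2 + w)/7 = 2/7 - w/7)
-L*I(9) = -35*(2/7 - ⅐*9) = -35*(2/7 - 9/7) = -35*(-1) = -1*(-35) = 35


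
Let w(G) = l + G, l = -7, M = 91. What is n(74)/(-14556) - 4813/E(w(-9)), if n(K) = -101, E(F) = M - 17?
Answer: -35025277/538572 ≈ -65.034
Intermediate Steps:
w(G) = -7 + G
E(F) = 74 (E(F) = 91 - 17 = 74)
n(74)/(-14556) - 4813/E(w(-9)) = -101/(-14556) - 4813/74 = -101*(-1/14556) - 4813*1/74 = 101/14556 - 4813/74 = -35025277/538572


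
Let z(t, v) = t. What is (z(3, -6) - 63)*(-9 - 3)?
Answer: 720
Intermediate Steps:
(z(3, -6) - 63)*(-9 - 3) = (3 - 63)*(-9 - 3) = -60*(-12) = 720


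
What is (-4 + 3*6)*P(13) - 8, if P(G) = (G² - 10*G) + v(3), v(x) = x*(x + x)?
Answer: 790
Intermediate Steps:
v(x) = 2*x² (v(x) = x*(2*x) = 2*x²)
P(G) = 18 + G² - 10*G (P(G) = (G² - 10*G) + 2*3² = (G² - 10*G) + 2*9 = (G² - 10*G) + 18 = 18 + G² - 10*G)
(-4 + 3*6)*P(13) - 8 = (-4 + 3*6)*(18 + 13² - 10*13) - 8 = (-4 + 18)*(18 + 169 - 130) - 8 = 14*57 - 8 = 798 - 8 = 790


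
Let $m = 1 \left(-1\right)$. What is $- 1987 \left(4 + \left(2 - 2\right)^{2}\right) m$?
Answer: $7948$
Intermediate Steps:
$m = -1$
$- 1987 \left(4 + \left(2 - 2\right)^{2}\right) m = - 1987 \left(4 + \left(2 - 2\right)^{2}\right) \left(-1\right) = - 1987 \left(4 + 0^{2}\right) \left(-1\right) = - 1987 \left(4 + 0\right) \left(-1\right) = - 1987 \cdot 4 \left(-1\right) = \left(-1987\right) \left(-4\right) = 7948$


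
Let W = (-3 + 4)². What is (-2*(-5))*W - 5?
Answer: 5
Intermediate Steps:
W = 1 (W = 1² = 1)
(-2*(-5))*W - 5 = -2*(-5)*1 - 5 = 10*1 - 5 = 10 - 5 = 5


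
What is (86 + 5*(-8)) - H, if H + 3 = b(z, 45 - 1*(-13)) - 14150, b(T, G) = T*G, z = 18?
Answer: 13155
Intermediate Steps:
b(T, G) = G*T
H = -13109 (H = -3 + ((45 - 1*(-13))*18 - 14150) = -3 + ((45 + 13)*18 - 14150) = -3 + (58*18 - 14150) = -3 + (1044 - 14150) = -3 - 13106 = -13109)
(86 + 5*(-8)) - H = (86 + 5*(-8)) - 1*(-13109) = (86 - 40) + 13109 = 46 + 13109 = 13155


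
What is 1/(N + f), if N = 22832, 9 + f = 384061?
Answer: 1/406884 ≈ 2.4577e-6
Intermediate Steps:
f = 384052 (f = -9 + 384061 = 384052)
1/(N + f) = 1/(22832 + 384052) = 1/406884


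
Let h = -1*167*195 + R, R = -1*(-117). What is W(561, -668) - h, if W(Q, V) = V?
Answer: 31780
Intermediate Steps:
R = 117
h = -32448 (h = -1*167*195 + 117 = -167*195 + 117 = -32565 + 117 = -32448)
W(561, -668) - h = -668 - 1*(-32448) = -668 + 32448 = 31780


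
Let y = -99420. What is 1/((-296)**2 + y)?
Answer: -1/11804 ≈ -8.4717e-5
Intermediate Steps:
1/((-296)**2 + y) = 1/((-296)**2 - 99420) = 1/(87616 - 99420) = 1/(-11804) = -1/11804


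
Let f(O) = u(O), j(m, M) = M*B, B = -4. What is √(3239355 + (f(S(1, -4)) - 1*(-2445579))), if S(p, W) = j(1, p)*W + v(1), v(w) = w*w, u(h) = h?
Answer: √5684951 ≈ 2384.3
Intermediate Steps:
j(m, M) = -4*M (j(m, M) = M*(-4) = -4*M)
v(w) = w²
S(p, W) = 1 - 4*W*p (S(p, W) = (-4*p)*W + 1² = -4*W*p + 1 = 1 - 4*W*p)
f(O) = O
√(3239355 + (f(S(1, -4)) - 1*(-2445579))) = √(3239355 + ((1 - 4*(-4)*1) - 1*(-2445579))) = √(3239355 + ((1 + 16) + 2445579)) = √(3239355 + (17 + 2445579)) = √(3239355 + 2445596) = √5684951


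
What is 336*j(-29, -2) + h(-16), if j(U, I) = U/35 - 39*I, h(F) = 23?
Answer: 129763/5 ≈ 25953.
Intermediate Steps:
j(U, I) = -39*I + U/35 (j(U, I) = U/35 - 39*I = -39*I + U/35)
336*j(-29, -2) + h(-16) = 336*(-39*(-2) + (1/35)*(-29)) + 23 = 336*(78 - 29/35) + 23 = 336*(2701/35) + 23 = 129648/5 + 23 = 129763/5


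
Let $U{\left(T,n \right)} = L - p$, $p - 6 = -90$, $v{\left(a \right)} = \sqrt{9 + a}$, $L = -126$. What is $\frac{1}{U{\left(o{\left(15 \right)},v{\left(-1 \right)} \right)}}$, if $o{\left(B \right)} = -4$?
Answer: $- \frac{1}{42} \approx -0.02381$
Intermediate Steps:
$p = -84$ ($p = 6 - 90 = -84$)
$U{\left(T,n \right)} = -42$ ($U{\left(T,n \right)} = -126 - -84 = -126 + 84 = -42$)
$\frac{1}{U{\left(o{\left(15 \right)},v{\left(-1 \right)} \right)}} = \frac{1}{-42} = - \frac{1}{42}$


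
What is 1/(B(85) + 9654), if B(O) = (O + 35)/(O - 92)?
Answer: 7/67458 ≈ 0.00010377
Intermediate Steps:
B(O) = (35 + O)/(-92 + O)
1/(B(85) + 9654) = 1/((35 + 85)/(-92 + 85) + 9654) = 1/(120/(-7) + 9654) = 1/(-⅐*120 + 9654) = 1/(-120/7 + 9654) = 1/(67458/7) = 7/67458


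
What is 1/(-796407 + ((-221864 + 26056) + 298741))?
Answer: -1/693474 ≈ -1.4420e-6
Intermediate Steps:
1/(-796407 + ((-221864 + 26056) + 298741)) = 1/(-796407 + (-195808 + 298741)) = 1/(-796407 + 102933) = 1/(-693474) = -1/693474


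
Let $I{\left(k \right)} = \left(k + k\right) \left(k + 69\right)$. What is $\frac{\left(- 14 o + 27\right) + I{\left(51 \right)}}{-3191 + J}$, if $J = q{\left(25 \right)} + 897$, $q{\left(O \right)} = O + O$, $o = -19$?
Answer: $- \frac{12533}{2244} \approx -5.5851$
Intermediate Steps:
$q{\left(O \right)} = 2 O$
$J = 947$ ($J = 2 \cdot 25 + 897 = 50 + 897 = 947$)
$I{\left(k \right)} = 2 k \left(69 + k\right)$
$\frac{\left(- 14 o + 27\right) + I{\left(51 \right)}}{-3191 + J} = \frac{\left(\left(-14\right) \left(-19\right) + 27\right) + 2 \cdot 51 \left(69 + 51\right)}{-3191 + 947} = \frac{\left(266 + 27\right) + 2 \cdot 51 \cdot 120}{-2244} = \left(293 + 12240\right) \left(- \frac{1}{2244}\right) = 12533 \left(- \frac{1}{2244}\right) = - \frac{12533}{2244}$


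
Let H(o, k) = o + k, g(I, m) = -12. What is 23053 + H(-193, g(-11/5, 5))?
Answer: 22848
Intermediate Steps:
H(o, k) = k + o
23053 + H(-193, g(-11/5, 5)) = 23053 + (-12 - 193) = 23053 - 205 = 22848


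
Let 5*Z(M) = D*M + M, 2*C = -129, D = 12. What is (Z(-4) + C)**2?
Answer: 561001/100 ≈ 5610.0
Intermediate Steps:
C = -129/2 (C = (1/2)*(-129) = -129/2 ≈ -64.500)
Z(M) = 13*M/5 (Z(M) = (12*M + M)/5 = (13*M)/5 = 13*M/5)
(Z(-4) + C)**2 = ((13/5)*(-4) - 129/2)**2 = (-52/5 - 129/2)**2 = (-749/10)**2 = 561001/100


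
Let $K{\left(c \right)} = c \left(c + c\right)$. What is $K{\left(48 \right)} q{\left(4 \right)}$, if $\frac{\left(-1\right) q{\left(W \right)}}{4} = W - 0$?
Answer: $-73728$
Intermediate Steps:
$K{\left(c \right)} = 2 c^{2}$ ($K{\left(c \right)} = c 2 c = 2 c^{2}$)
$q{\left(W \right)} = - 4 W$ ($q{\left(W \right)} = - 4 \left(W - 0\right) = - 4 \left(W + 0\right) = - 4 W$)
$K{\left(48 \right)} q{\left(4 \right)} = 2 \cdot 48^{2} \left(\left(-4\right) 4\right) = 2 \cdot 2304 \left(-16\right) = 4608 \left(-16\right) = -73728$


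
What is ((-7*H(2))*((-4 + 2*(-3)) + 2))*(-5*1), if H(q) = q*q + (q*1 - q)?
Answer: -1120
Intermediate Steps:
H(q) = q**2 (H(q) = q**2 + (q - q) = q**2 + 0 = q**2)
((-7*H(2))*((-4 + 2*(-3)) + 2))*(-5*1) = ((-7*2**2)*((-4 + 2*(-3)) + 2))*(-5*1) = ((-7*4)*((-4 - 6) + 2))*(-5) = -28*(-10 + 2)*(-5) = -28*(-8)*(-5) = 224*(-5) = -1120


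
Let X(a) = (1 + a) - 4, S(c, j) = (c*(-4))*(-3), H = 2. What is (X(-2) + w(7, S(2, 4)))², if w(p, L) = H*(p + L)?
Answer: 3249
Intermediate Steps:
S(c, j) = 12*c (S(c, j) = -4*c*(-3) = 12*c)
X(a) = -3 + a
w(p, L) = 2*L + 2*p (w(p, L) = 2*(p + L) = 2*(L + p) = 2*L + 2*p)
(X(-2) + w(7, S(2, 4)))² = ((-3 - 2) + (2*(12*2) + 2*7))² = (-5 + (2*24 + 14))² = (-5 + (48 + 14))² = (-5 + 62)² = 57² = 3249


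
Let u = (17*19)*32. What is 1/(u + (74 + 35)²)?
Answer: 1/22217 ≈ 4.5011e-5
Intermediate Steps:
u = 10336 (u = 323*32 = 10336)
1/(u + (74 + 35)²) = 1/(10336 + (74 + 35)²) = 1/(10336 + 109²) = 1/(10336 + 11881) = 1/22217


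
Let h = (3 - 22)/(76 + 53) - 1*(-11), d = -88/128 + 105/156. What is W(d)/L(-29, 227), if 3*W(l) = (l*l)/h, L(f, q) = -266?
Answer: -387/16111513600 ≈ -2.4020e-8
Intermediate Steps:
d = -3/208 (d = -88*1/128 + 105*(1/156) = -11/16 + 35/52 = -3/208 ≈ -0.014423)
h = 1400/129 (h = -19/129 + 11 = 1400/129 ≈ 10.853)
W(l) = 43*l**2/1400 (W(l) = ((l*l)/(1400/129))/3 = (l**2*(129/1400))/3 = (129*l**2/1400)/3 = 43*l**2/1400)
W(d)/L(-29, 227) = (43*(-3/208)**2/1400)/(-266) = ((43/1400)*(9/43264))*(-1/266) = (387/60569600)*(-1/266) = -387/16111513600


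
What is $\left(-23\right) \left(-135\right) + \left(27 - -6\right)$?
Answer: $3138$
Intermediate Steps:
$\left(-23\right) \left(-135\right) + \left(27 - -6\right) = 3105 + \left(27 + 6\right) = 3105 + 33 = 3138$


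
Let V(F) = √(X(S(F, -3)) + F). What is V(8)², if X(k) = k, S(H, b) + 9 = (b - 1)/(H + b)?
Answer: -9/5 ≈ -1.8000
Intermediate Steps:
S(H, b) = -9 + (-1 + b)/(H + b) (S(H, b) = -9 + (b - 1)/(H + b) = -9 + (-1 + b)/(H + b))
V(F) = √(F + (23 - 9*F)/(-3 + F)) (V(F) = √((-1 - 9*F - 8*(-3))/(F - 3) + F) = √((-1 - 9*F + 24)/(-3 + F) + F) = √((23 - 9*F)/(-3 + F) + F) = √(F + (23 - 9*F)/(-3 + F)))
V(8)² = (√((23 + 8² - 12*8)/(-3 + 8)))² = (√((23 + 64 - 96)/5))² = (√((⅕)*(-9)))² = (√(-9/5))² = (3*I*√5/5)² = -9/5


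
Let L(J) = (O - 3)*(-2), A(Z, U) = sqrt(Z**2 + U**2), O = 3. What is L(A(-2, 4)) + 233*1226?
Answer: 285658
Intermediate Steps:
A(Z, U) = sqrt(U**2 + Z**2)
L(J) = 0 (L(J) = (3 - 3)*(-2) = 0*(-2) = 0)
L(A(-2, 4)) + 233*1226 = 0 + 233*1226 = 0 + 285658 = 285658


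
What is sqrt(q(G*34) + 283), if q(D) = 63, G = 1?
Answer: sqrt(346) ≈ 18.601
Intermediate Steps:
sqrt(q(G*34) + 283) = sqrt(63 + 283) = sqrt(346)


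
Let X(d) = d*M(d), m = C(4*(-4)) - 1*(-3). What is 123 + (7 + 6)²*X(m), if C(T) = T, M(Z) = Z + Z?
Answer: 57245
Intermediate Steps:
M(Z) = 2*Z
m = -13 (m = 4*(-4) - 1*(-3) = -16 + 3 = -13)
X(d) = 2*d² (X(d) = d*(2*d) = 2*d²)
123 + (7 + 6)²*X(m) = 123 + (7 + 6)²*(2*(-13)²) = 123 + 13²*(2*169) = 123 + 169*338 = 123 + 57122 = 57245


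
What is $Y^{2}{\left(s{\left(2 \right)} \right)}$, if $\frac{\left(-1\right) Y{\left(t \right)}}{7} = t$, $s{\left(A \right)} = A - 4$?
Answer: $196$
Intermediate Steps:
$s{\left(A \right)} = -4 + A$
$Y{\left(t \right)} = - 7 t$
$Y^{2}{\left(s{\left(2 \right)} \right)} = \left(- 7 \left(-4 + 2\right)\right)^{2} = \left(\left(-7\right) \left(-2\right)\right)^{2} = 14^{2} = 196$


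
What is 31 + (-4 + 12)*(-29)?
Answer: -201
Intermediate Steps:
31 + (-4 + 12)*(-29) = 31 + 8*(-29) = 31 - 232 = -201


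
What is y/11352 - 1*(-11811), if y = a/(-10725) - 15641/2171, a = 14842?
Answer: 240144583854961/20332283400 ≈ 11811.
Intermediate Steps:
y = -15382439/1791075 (y = 14842/(-10725) - 15641/2171 = 14842*(-1/10725) - 15641*1/2171 = -14842/10725 - 15641/2171 = -15382439/1791075 ≈ -8.5884)
y/11352 - 1*(-11811) = -15382439/1791075/11352 - 1*(-11811) = -15382439/1791075*1/11352 + 11811 = -15382439/20332283400 + 11811 = 240144583854961/20332283400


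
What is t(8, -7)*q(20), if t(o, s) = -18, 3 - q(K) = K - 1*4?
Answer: 234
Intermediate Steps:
q(K) = 7 - K (q(K) = 3 - (K - 1*4) = 3 - (K - 4) = 3 - (-4 + K) = 3 + (4 - K) = 7 - K)
t(8, -7)*q(20) = -18*(7 - 1*20) = -18*(7 - 20) = -18*(-13) = 234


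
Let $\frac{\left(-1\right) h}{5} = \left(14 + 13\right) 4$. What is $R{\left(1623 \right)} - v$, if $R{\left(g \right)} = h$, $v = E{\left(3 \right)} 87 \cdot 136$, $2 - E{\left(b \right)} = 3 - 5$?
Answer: $-47868$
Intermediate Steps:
$E{\left(b \right)} = 4$ ($E{\left(b \right)} = 2 - \left(3 - 5\right) = 2 - -2 = 2 + 2 = 4$)
$h = -540$ ($h = - 5 \left(14 + 13\right) 4 = - 5 \cdot 27 \cdot 4 = \left(-5\right) 108 = -540$)
$v = 47328$ ($v = 4 \cdot 87 \cdot 136 = 348 \cdot 136 = 47328$)
$R{\left(g \right)} = -540$
$R{\left(1623 \right)} - v = -540 - 47328 = -47868$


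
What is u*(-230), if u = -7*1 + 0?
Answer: 1610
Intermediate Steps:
u = -7 (u = -7 + 0 = -7)
u*(-230) = -7*(-230) = 1610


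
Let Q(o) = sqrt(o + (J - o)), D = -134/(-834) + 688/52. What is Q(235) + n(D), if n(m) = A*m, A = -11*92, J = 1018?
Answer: -73466140/5421 + sqrt(1018) ≈ -13520.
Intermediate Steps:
A = -1012
D = 72595/5421 (D = -134*(-1/834) + 688*(1/52) = 67/417 + 172/13 = 72595/5421 ≈ 13.391)
n(m) = -1012*m
Q(o) = sqrt(1018) (Q(o) = sqrt(o + (1018 - o)) = sqrt(1018))
Q(235) + n(D) = sqrt(1018) - 1012*72595/5421 = sqrt(1018) - 73466140/5421 = -73466140/5421 + sqrt(1018)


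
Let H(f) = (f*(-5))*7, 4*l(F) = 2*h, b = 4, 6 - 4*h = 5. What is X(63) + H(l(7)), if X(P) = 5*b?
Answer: 125/8 ≈ 15.625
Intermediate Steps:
h = ¼ (h = 3/2 - ¼*5 = 3/2 - 5/4 = ¼ ≈ 0.25000)
l(F) = ⅛ (l(F) = (2*(¼))/4 = (¼)*(½) = ⅛)
X(P) = 20 (X(P) = 5*4 = 20)
H(f) = -35*f (H(f) = -5*f*7 = -35*f)
X(63) + H(l(7)) = 20 - 35*⅛ = 20 - 35/8 = 125/8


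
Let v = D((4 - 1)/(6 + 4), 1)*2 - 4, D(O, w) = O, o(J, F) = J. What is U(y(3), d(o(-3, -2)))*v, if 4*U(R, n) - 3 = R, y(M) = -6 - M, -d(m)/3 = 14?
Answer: 51/10 ≈ 5.1000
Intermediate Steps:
d(m) = -42 (d(m) = -3*14 = -42)
U(R, n) = 3/4 + R/4
v = -17/5 (v = ((4 - 1)/(6 + 4))*2 - 4 = (3/10)*2 - 4 = 3/5 - 4 = -17/5 ≈ -3.4000)
U(y(3), d(o(-3, -2)))*v = (3/4 + (-6 - 1*3)/4)*(-17/5) = (3/4 + (-6 - 3)/4)*(-17/5) = (3/4 + (1/4)*(-9))*(-17/5) = (3/4 - 9/4)*(-17/5) = -3/2*(-17/5) = 51/10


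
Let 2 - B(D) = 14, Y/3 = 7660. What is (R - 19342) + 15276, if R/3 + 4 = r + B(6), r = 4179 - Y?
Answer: -60517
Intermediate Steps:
Y = 22980 (Y = 3*7660 = 22980)
B(D) = -12 (B(D) = 2 - 1*14 = 2 - 14 = -12)
r = -18801 (r = 4179 - 1*22980 = 4179 - 22980 = -18801)
R = -56451 (R = -12 + 3*(-18801 - 12) = -12 + 3*(-18813) = -12 - 56439 = -56451)
(R - 19342) + 15276 = (-56451 - 19342) + 15276 = -75793 + 15276 = -60517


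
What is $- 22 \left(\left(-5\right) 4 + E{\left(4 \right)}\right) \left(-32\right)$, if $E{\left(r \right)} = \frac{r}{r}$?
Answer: $-13376$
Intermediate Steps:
$E{\left(r \right)} = 1$
$- 22 \left(\left(-5\right) 4 + E{\left(4 \right)}\right) \left(-32\right) = - 22 \left(\left(-5\right) 4 + 1\right) \left(-32\right) = - 22 \left(-20 + 1\right) \left(-32\right) = \left(-22\right) \left(-19\right) \left(-32\right) = 418 \left(-32\right) = -13376$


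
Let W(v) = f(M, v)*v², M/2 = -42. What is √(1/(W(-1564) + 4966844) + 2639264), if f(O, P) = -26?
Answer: √252025563925667127439/9771942 ≈ 1624.6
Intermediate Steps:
M = -84 (M = 2*(-42) = -84)
W(v) = -26*v²
√(1/(W(-1564) + 4966844) + 2639264) = √(1/(-26*(-1564)² + 4966844) + 2639264) = √(1/(-26*2446096 + 4966844) + 2639264) = √(1/(-63598496 + 4966844) + 2639264) = √(1/(-58631652) + 2639264) = √(-1/58631652 + 2639264) = √(154744408384127/58631652) = √252025563925667127439/9771942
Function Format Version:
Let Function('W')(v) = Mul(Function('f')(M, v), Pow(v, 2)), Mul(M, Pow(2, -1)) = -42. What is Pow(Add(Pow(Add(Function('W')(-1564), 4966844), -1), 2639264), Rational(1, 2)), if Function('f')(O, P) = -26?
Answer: Mul(Rational(1, 9771942), Pow(252025563925667127439, Rational(1, 2))) ≈ 1624.6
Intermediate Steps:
M = -84 (M = Mul(2, -42) = -84)
Function('W')(v) = Mul(-26, Pow(v, 2))
Pow(Add(Pow(Add(Function('W')(-1564), 4966844), -1), 2639264), Rational(1, 2)) = Pow(Add(Pow(Add(Mul(-26, Pow(-1564, 2)), 4966844), -1), 2639264), Rational(1, 2)) = Pow(Add(Pow(Add(Mul(-26, 2446096), 4966844), -1), 2639264), Rational(1, 2)) = Pow(Add(Pow(Add(-63598496, 4966844), -1), 2639264), Rational(1, 2)) = Pow(Add(Pow(-58631652, -1), 2639264), Rational(1, 2)) = Pow(Add(Rational(-1, 58631652), 2639264), Rational(1, 2)) = Pow(Rational(154744408384127, 58631652), Rational(1, 2)) = Mul(Rational(1, 9771942), Pow(252025563925667127439, Rational(1, 2)))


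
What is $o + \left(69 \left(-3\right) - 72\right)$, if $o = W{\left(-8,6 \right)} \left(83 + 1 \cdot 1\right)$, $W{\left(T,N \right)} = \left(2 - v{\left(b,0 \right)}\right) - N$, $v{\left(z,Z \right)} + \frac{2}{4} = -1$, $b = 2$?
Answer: $-489$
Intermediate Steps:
$v{\left(z,Z \right)} = - \frac{3}{2}$ ($v{\left(z,Z \right)} = - \frac{1}{2} - 1 = - \frac{3}{2}$)
$W{\left(T,N \right)} = \frac{7}{2} - N$ ($W{\left(T,N \right)} = \left(2 - - \frac{3}{2}\right) - N = \left(2 + \frac{3}{2}\right) - N = \frac{7}{2} - N$)
$o = -210$ ($o = \left(\frac{7}{2} - 6\right) \left(83 + 1 \cdot 1\right) = \left(\frac{7}{2} - 6\right) \left(83 + 1\right) = \left(- \frac{5}{2}\right) 84 = -210$)
$o + \left(69 \left(-3\right) - 72\right) = -210 + \left(69 \left(-3\right) - 72\right) = -210 - 279 = -489$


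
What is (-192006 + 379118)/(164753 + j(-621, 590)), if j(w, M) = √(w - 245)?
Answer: 30827263336/27143551875 - 187112*I*√866/27143551875 ≈ 1.1357 - 0.00020286*I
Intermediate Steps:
j(w, M) = √(-245 + w)
(-192006 + 379118)/(164753 + j(-621, 590)) = (-192006 + 379118)/(164753 + √(-245 - 621)) = 187112/(164753 + √(-866)) = 187112/(164753 + I*√866)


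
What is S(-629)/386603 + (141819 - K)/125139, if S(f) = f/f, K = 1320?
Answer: 2586545716/2303767277 ≈ 1.1227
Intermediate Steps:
S(f) = 1
S(-629)/386603 + (141819 - K)/125139 = 1/386603 + (141819 - 1*1320)/125139 = 1*(1/386603) + (141819 - 1320)*(1/125139) = 1/386603 + 140499*(1/125139) = 1/386603 + 46833/41713 = 2586545716/2303767277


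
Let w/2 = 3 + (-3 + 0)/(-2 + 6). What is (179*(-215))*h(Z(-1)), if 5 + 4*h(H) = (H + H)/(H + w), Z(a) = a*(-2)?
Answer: 2193645/52 ≈ 42186.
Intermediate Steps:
Z(a) = -2*a
w = 9/2 (w = 2*(3 + (-3 + 0)/(-2 + 6)) = 2*(3 - 3/4) = 2*(3 - 3*¼) = 2*(3 - ¾) = 2*(9/4) = 9/2 ≈ 4.5000)
h(H) = -5/4 + H/(2*(9/2 + H)) (h(H) = -5/4 + ((H + H)/(H + 9/2))/4 = -5/4 + ((2*H)/(9/2 + H))/4 = -5/4 + (2*H/(9/2 + H))/4 = -5/4 + H/(2*(9/2 + H)))
(179*(-215))*h(Z(-1)) = (179*(-215))*(3*(-15 - (-4)*(-1))/(4*(9 + 2*(-2*(-1))))) = -115455*(-15 - 2*2)/(4*(9 + 2*2)) = -115455*(-15 - 4)/(4*(9 + 4)) = -115455*(-19)/(4*13) = -38485*(-57/52) = 2193645/52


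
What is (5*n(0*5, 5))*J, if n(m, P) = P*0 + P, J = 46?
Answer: 1150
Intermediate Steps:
n(m, P) = P (n(m, P) = 0 + P = P)
(5*n(0*5, 5))*J = (5*5)*46 = 25*46 = 1150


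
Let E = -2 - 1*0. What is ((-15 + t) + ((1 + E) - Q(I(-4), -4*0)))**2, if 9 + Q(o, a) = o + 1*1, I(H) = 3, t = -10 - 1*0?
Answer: 441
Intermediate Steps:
E = -2 (E = -2 + 0 = -2)
t = -10 (t = -10 + 0 = -10)
Q(o, a) = -8 + o (Q(o, a) = -9 + (o + 1*1) = -9 + (o + 1) = -9 + (1 + o) = -8 + o)
((-15 + t) + ((1 + E) - Q(I(-4), -4*0)))**2 = ((-15 - 10) + ((1 - 2) - (-8 + 3)))**2 = (-25 + (-1 - 1*(-5)))**2 = (-25 + (-1 + 5))**2 = (-25 + 4)**2 = (-21)**2 = 441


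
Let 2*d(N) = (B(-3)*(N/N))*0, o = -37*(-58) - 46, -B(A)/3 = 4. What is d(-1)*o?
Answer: 0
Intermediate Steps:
B(A) = -12 (B(A) = -3*4 = -12)
o = 2100 (o = 2146 - 46 = 2100)
d(N) = 0 (d(N) = (-12*N/N*0)/2 = (-12*1*0)/2 = (-12*0)/2 = (½)*0 = 0)
d(-1)*o = 0*2100 = 0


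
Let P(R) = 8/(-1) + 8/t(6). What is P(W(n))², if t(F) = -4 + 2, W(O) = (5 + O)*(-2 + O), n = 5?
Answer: 144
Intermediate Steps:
W(O) = (-2 + O)*(5 + O)
t(F) = -2
P(R) = -12 (P(R) = 8/(-1) + 8/(-2) = 8*(-1) + 8*(-½) = -8 - 4 = -12)
P(W(n))² = (-12)² = 144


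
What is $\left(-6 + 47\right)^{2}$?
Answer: $1681$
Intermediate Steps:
$\left(-6 + 47\right)^{2} = 41^{2} = 1681$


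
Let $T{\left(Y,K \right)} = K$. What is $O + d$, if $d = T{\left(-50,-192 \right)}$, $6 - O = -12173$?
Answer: $11987$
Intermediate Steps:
$O = 12179$ ($O = 6 - -12173 = 6 + 12173 = 12179$)
$d = -192$
$O + d = 12179 - 192 = 11987$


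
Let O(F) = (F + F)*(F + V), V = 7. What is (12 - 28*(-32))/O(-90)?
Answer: 227/3735 ≈ 0.060776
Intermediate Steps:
O(F) = 2*F*(7 + F) (O(F) = (F + F)*(F + 7) = (2*F)*(7 + F) = 2*F*(7 + F))
(12 - 28*(-32))/O(-90) = (12 - 28*(-32))/((2*(-90)*(7 - 90))) = (12 + 896)/((2*(-90)*(-83))) = 908/14940 = 908*(1/14940) = 227/3735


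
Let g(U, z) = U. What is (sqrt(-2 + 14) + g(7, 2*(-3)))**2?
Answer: 61 + 28*sqrt(3) ≈ 109.50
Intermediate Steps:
(sqrt(-2 + 14) + g(7, 2*(-3)))**2 = (sqrt(-2 + 14) + 7)**2 = (sqrt(12) + 7)**2 = (2*sqrt(3) + 7)**2 = (7 + 2*sqrt(3))**2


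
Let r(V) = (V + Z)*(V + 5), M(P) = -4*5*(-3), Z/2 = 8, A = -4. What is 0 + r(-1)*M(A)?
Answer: 3600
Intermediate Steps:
Z = 16 (Z = 2*8 = 16)
M(P) = 60 (M(P) = -20*(-3) = 60)
r(V) = (5 + V)*(16 + V) (r(V) = (V + 16)*(V + 5) = (16 + V)*(5 + V) = (5 + V)*(16 + V))
0 + r(-1)*M(A) = 0 + (80 + (-1)² + 21*(-1))*60 = 0 + (80 + 1 - 21)*60 = 0 + 60*60 = 0 + 3600 = 3600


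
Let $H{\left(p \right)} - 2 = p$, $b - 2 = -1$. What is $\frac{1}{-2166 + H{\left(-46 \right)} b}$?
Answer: $- \frac{1}{2210} \approx -0.00045249$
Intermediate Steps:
$b = 1$ ($b = 2 - 1 = 1$)
$H{\left(p \right)} = 2 + p$
$\frac{1}{-2166 + H{\left(-46 \right)} b} = \frac{1}{-2166 + \left(2 - 46\right) 1} = \frac{1}{-2166 - 44} = \frac{1}{-2210} = - \frac{1}{2210}$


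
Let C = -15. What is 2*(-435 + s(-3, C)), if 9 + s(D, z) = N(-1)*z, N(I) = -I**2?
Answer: -858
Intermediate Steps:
s(D, z) = -9 - z (s(D, z) = -9 + (-1*(-1)**2)*z = -9 + (-1*1)*z = -9 - z)
2*(-435 + s(-3, C)) = 2*(-435 + (-9 - 1*(-15))) = 2*(-435 + (-9 + 15)) = 2*(-435 + 6) = 2*(-429) = -858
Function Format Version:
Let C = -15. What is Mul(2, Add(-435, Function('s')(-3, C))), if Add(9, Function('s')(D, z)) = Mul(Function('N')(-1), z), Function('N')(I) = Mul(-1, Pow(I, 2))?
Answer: -858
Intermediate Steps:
Function('s')(D, z) = Add(-9, Mul(-1, z)) (Function('s')(D, z) = Add(-9, Mul(Mul(-1, Pow(-1, 2)), z)) = Add(-9, Mul(Mul(-1, 1), z)) = Add(-9, Mul(-1, z)))
Mul(2, Add(-435, Function('s')(-3, C))) = Mul(2, Add(-435, Add(-9, Mul(-1, -15)))) = Mul(2, Add(-435, Add(-9, 15))) = Mul(2, Add(-435, 6)) = Mul(2, -429) = -858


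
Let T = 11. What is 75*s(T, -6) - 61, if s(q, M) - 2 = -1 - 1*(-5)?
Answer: 389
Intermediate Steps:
s(q, M) = 6 (s(q, M) = 2 + (-1 - 1*(-5)) = 2 + (-1 + 5) = 2 + 4 = 6)
75*s(T, -6) - 61 = 75*6 - 61 = 450 - 61 = 389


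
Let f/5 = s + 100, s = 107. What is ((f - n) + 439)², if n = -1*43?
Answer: 2301289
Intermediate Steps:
n = -43
f = 1035 (f = 5*(107 + 100) = 5*207 = 1035)
((f - n) + 439)² = ((1035 - 1*(-43)) + 439)² = ((1035 + 43) + 439)² = (1078 + 439)² = 1517² = 2301289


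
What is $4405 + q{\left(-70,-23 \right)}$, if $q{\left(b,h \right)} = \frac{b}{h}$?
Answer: $\frac{101385}{23} \approx 4408.0$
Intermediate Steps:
$4405 + q{\left(-70,-23 \right)} = 4405 - \frac{70}{-23} = 4405 - - \frac{70}{23} = 4405 + \frac{70}{23} = \frac{101385}{23}$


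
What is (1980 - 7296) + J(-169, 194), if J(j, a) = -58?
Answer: -5374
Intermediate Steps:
(1980 - 7296) + J(-169, 194) = (1980 - 7296) - 58 = -5316 - 58 = -5374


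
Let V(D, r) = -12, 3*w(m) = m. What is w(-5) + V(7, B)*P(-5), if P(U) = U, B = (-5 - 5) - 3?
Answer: 175/3 ≈ 58.333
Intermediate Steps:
B = -13 (B = -10 - 3 = -13)
w(m) = m/3
w(-5) + V(7, B)*P(-5) = (1/3)*(-5) - 12*(-5) = -5/3 + 60 = 175/3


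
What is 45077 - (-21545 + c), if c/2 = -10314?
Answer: 87250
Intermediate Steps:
c = -20628 (c = 2*(-10314) = -20628)
45077 - (-21545 + c) = 45077 - (-21545 - 20628) = 45077 - 1*(-42173) = 45077 + 42173 = 87250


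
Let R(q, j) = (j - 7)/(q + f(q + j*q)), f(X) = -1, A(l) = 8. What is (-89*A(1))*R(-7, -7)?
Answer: -1246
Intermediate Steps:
R(q, j) = (-7 + j)/(-1 + q) (R(q, j) = (j - 7)/(q - 1) = (-7 + j)/(-1 + q))
(-89*A(1))*R(-7, -7) = (-89*8)*((-7 - 7)/(-1 - 7)) = -712*(-14)/(-8) = -(-89)*(-14) = -712*7/4 = -1246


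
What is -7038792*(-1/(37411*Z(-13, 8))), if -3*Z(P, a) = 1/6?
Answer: -126698256/37411 ≈ -3386.7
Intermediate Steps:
Z(P, a) = -1/18 (Z(P, a) = -⅓/6 = -⅓*⅙ = -1/18)
-7038792*(-1/(37411*Z(-13, 8))) = -7038792/((179*(-209))*(-1/18)) = -7038792/((-37411*(-1/18))) = -7038792/37411/18 = -7038792*18/37411 = -126698256/37411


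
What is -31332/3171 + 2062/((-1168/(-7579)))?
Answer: 1179034971/88184 ≈ 13370.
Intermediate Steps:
-31332/3171 + 2062/((-1168/(-7579))) = -31332*1/3171 + 2062/((-1168*(-1/7579))) = -1492/151 + 2062/(1168/7579) = -1492/151 + 2062*(7579/1168) = -1492/151 + 7813949/584 = 1179034971/88184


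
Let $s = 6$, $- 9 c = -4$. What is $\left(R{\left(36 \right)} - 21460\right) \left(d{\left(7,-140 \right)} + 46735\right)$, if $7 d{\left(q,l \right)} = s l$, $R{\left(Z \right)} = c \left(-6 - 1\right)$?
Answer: $- \frac{9004526320}{9} \approx -1.0005 \cdot 10^{9}$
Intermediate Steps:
$c = \frac{4}{9}$ ($c = \left(- \frac{1}{9}\right) \left(-4\right) = \frac{4}{9} \approx 0.44444$)
$R{\left(Z \right)} = - \frac{28}{9}$ ($R{\left(Z \right)} = \frac{4 \left(-6 - 1\right)}{9} = \frac{4}{9} \left(-7\right) = - \frac{28}{9}$)
$d{\left(q,l \right)} = \frac{6 l}{7}$
$\left(R{\left(36 \right)} - 21460\right) \left(d{\left(7,-140 \right)} + 46735\right) = \left(- \frac{28}{9} - 21460\right) \left(\frac{6}{7} \left(-140\right) + 46735\right) = - \frac{193168 \left(-120 + 46735\right)}{9} = \left(- \frac{193168}{9}\right) 46615 = - \frac{9004526320}{9}$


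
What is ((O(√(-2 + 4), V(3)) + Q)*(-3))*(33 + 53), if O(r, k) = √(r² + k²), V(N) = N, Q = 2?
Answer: -516 - 258*√11 ≈ -1371.7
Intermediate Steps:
O(r, k) = √(k² + r²)
((O(√(-2 + 4), V(3)) + Q)*(-3))*(33 + 53) = ((√(3² + (√(-2 + 4))²) + 2)*(-3))*(33 + 53) = ((√(9 + (√2)²) + 2)*(-3))*86 = ((√(9 + 2) + 2)*(-3))*86 = ((√11 + 2)*(-3))*86 = ((2 + √11)*(-3))*86 = (-6 - 3*√11)*86 = -516 - 258*√11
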